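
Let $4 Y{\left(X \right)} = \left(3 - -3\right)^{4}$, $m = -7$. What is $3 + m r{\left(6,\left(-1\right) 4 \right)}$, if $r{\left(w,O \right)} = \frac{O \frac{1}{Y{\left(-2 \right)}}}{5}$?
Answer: $\frac{1222}{405} \approx 3.0173$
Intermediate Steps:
$Y{\left(X \right)} = 324$ ($Y{\left(X \right)} = \frac{\left(3 - -3\right)^{4}}{4} = \frac{\left(3 + 3\right)^{4}}{4} = \frac{6^{4}}{4} = \frac{1}{4} \cdot 1296 = 324$)
$r{\left(w,O \right)} = \frac{O}{1620}$ ($r{\left(w,O \right)} = \frac{O \frac{1}{324}}{5} = O \frac{1}{324} \cdot \frac{1}{5} = \frac{O}{324} \cdot \frac{1}{5} = \frac{O}{1620}$)
$3 + m r{\left(6,\left(-1\right) 4 \right)} = 3 - 7 \frac{\left(-1\right) 4}{1620} = 3 - 7 \cdot \frac{1}{1620} \left(-4\right) = 3 - - \frac{7}{405} = 3 + \frac{7}{405} = \frac{1222}{405}$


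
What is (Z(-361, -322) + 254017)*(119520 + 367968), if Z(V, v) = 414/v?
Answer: 866807287680/7 ≈ 1.2383e+11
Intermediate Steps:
(Z(-361, -322) + 254017)*(119520 + 367968) = (414/(-322) + 254017)*(119520 + 367968) = (414*(-1/322) + 254017)*487488 = (-9/7 + 254017)*487488 = (1778110/7)*487488 = 866807287680/7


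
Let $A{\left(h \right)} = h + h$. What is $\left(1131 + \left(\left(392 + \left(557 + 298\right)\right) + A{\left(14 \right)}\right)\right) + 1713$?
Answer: $4119$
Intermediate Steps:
$A{\left(h \right)} = 2 h$
$\left(1131 + \left(\left(392 + \left(557 + 298\right)\right) + A{\left(14 \right)}\right)\right) + 1713 = \left(1131 + \left(\left(392 + \left(557 + 298\right)\right) + 2 \cdot 14\right)\right) + 1713 = \left(1131 + \left(\left(392 + 855\right) + 28\right)\right) + 1713 = \left(1131 + \left(1247 + 28\right)\right) + 1713 = \left(1131 + 1275\right) + 1713 = 2406 + 1713 = 4119$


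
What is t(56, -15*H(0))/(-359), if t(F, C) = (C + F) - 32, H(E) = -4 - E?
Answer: -84/359 ≈ -0.23398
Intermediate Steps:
t(F, C) = -32 + C + F
t(56, -15*H(0))/(-359) = (-32 - 15*(-4 - 1*0) + 56)/(-359) = (-32 - 15*(-4 + 0) + 56)*(-1/359) = (-32 - 15*(-4) + 56)*(-1/359) = (-32 + 60 + 56)*(-1/359) = 84*(-1/359) = -84/359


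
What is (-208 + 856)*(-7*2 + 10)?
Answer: -2592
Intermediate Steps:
(-208 + 856)*(-7*2 + 10) = 648*(-14 + 10) = 648*(-4) = -2592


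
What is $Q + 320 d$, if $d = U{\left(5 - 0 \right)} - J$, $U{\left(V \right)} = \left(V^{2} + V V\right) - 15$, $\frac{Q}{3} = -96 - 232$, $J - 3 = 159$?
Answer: $-41624$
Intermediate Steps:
$J = 162$ ($J = 3 + 159 = 162$)
$Q = -984$ ($Q = 3 \left(-96 - 232\right) = 3 \left(-328\right) = -984$)
$U{\left(V \right)} = -15 + 2 V^{2}$ ($U{\left(V \right)} = \left(V^{2} + V^{2}\right) - 15 = 2 V^{2} - 15 = -15 + 2 V^{2}$)
$d = -127$ ($d = \left(-15 + 2 \left(5 - 0\right)^{2}\right) - 162 = \left(-15 + 2 \left(5 + 0\right)^{2}\right) - 162 = \left(-15 + 2 \cdot 5^{2}\right) - 162 = \left(-15 + 2 \cdot 25\right) - 162 = \left(-15 + 50\right) - 162 = 35 - 162 = -127$)
$Q + 320 d = -984 + 320 \left(-127\right) = -984 - 40640 = -41624$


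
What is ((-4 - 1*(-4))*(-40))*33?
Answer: 0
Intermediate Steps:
((-4 - 1*(-4))*(-40))*33 = ((-4 + 4)*(-40))*33 = (0*(-40))*33 = 0*33 = 0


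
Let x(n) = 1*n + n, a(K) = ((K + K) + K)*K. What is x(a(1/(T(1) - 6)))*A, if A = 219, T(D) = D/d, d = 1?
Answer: 1314/25 ≈ 52.560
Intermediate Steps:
T(D) = D (T(D) = D/1 = D*1 = D)
a(K) = 3*K² (a(K) = (2*K + K)*K = (3*K)*K = 3*K²)
x(n) = 2*n (x(n) = n + n = 2*n)
x(a(1/(T(1) - 6)))*A = (2*(3*(1/(1 - 6))²))*219 = (2*(3*(1/(-5))²))*219 = (2*(3*(-⅕)²))*219 = (2*(3*(1/25)))*219 = (2*(3/25))*219 = (6/25)*219 = 1314/25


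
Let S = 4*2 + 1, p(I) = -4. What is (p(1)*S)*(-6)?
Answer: 216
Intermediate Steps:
S = 9 (S = 8 + 1 = 9)
(p(1)*S)*(-6) = -4*9*(-6) = -36*(-6) = 216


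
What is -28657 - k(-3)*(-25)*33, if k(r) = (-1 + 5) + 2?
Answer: -23707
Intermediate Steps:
k(r) = 6 (k(r) = 4 + 2 = 6)
-28657 - k(-3)*(-25)*33 = -28657 - 6*(-25)*33 = -28657 - (-150)*33 = -28657 - 1*(-4950) = -28657 + 4950 = -23707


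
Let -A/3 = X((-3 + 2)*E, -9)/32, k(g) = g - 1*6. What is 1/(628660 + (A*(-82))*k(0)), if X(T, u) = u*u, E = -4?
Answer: 8/4999391 ≈ 1.6002e-6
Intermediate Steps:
X(T, u) = u**2
k(g) = -6 + g (k(g) = g - 6 = -6 + g)
A = -243/32 (A = -3*(-9)**2/32 = -243/32 ≈ -7.5938)
1/(628660 + (A*(-82))*k(0)) = 1/(628660 + (-243/32*(-82))*(-6 + 0)) = 1/(628660 + (9963/16)*(-6)) = 1/(628660 - 29889/8) = 1/(4999391/8) = 8/4999391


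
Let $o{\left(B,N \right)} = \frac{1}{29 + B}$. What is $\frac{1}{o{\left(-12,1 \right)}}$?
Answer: $17$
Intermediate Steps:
$\frac{1}{o{\left(-12,1 \right)}} = \frac{1}{\frac{1}{29 - 12}} = \frac{1}{\frac{1}{17}} = 17$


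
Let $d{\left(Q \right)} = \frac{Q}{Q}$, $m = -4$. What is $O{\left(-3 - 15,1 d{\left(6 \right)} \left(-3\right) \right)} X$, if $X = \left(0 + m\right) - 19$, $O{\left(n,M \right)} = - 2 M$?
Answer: $-138$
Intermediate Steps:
$d{\left(Q \right)} = 1$
$X = -23$ ($X = \left(0 - 4\right) - 19 = -4 - 19 = -23$)
$O{\left(-3 - 15,1 d{\left(6 \right)} \left(-3\right) \right)} X = - 2 \cdot 1 \cdot 1 \left(-3\right) \left(-23\right) = - 2 \cdot 1 \left(-3\right) \left(-23\right) = \left(-2\right) \left(-3\right) \left(-23\right) = 6 \left(-23\right) = -138$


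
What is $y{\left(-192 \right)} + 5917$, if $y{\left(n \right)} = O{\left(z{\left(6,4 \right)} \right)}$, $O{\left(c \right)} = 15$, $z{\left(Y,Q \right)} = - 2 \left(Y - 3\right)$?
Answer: $5932$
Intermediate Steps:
$z{\left(Y,Q \right)} = 6 - 2 Y$ ($z{\left(Y,Q \right)} = - 2 \left(-3 + Y\right) = 6 - 2 Y$)
$y{\left(n \right)} = 15$
$y{\left(-192 \right)} + 5917 = 15 + 5917 = 5932$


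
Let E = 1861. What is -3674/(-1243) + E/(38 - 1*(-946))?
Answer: 538949/111192 ≈ 4.8470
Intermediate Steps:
-3674/(-1243) + E/(38 - 1*(-946)) = -3674/(-1243) + 1861/(38 - 1*(-946)) = -3674*(-1/1243) + 1861/(38 + 946) = 334/113 + 1861/984 = 538949/111192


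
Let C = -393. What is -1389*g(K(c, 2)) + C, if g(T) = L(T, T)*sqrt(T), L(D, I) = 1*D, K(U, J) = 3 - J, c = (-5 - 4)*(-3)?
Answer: -1782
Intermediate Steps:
c = 27 (c = -9*(-3) = 27)
L(D, I) = D
g(T) = T**(3/2) (g(T) = T*sqrt(T) = T**(3/2))
-1389*g(K(c, 2)) + C = -1389*(3 - 1*2)**(3/2) - 393 = -1389*(3 - 2)**(3/2) - 393 = -1389*1**(3/2) - 393 = -1389*1 - 393 = -1389 - 393 = -1782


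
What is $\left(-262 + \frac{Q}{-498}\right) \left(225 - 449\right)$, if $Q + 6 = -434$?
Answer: $\frac{14564032}{249} \approx 58490.0$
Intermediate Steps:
$Q = -440$ ($Q = -6 - 434 = -440$)
$\left(-262 + \frac{Q}{-498}\right) \left(225 - 449\right) = \left(-262 - \frac{440}{-498}\right) \left(225 - 449\right) = \left(-262 - - \frac{220}{249}\right) \left(225 - 449\right) = \left(-262 + \frac{220}{249}\right) \left(-224\right) = \left(- \frac{65018}{249}\right) \left(-224\right) = \frac{14564032}{249}$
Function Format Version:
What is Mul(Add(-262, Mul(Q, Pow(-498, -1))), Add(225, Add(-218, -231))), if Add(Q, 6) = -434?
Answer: Rational(14564032, 249) ≈ 58490.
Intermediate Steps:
Q = -440 (Q = Add(-6, -434) = -440)
Mul(Add(-262, Mul(Q, Pow(-498, -1))), Add(225, Add(-218, -231))) = Mul(Add(-262, Mul(-440, Pow(-498, -1))), Add(225, Add(-218, -231))) = Mul(Add(-262, Mul(-440, Rational(-1, 498))), Add(225, -449)) = Mul(Add(-262, Rational(220, 249)), -224) = Mul(Rational(-65018, 249), -224) = Rational(14564032, 249)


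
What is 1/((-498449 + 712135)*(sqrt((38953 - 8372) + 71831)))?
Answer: sqrt(25603)/10942005316 ≈ 1.4623e-8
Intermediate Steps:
1/((-498449 + 712135)*(sqrt((38953 - 8372) + 71831))) = 1/(213686*(sqrt(30581 + 71831))) = 1/(213686*(sqrt(102412))) = 1/(213686*((2*sqrt(25603)))) = (sqrt(25603)/51206)/213686 = sqrt(25603)/10942005316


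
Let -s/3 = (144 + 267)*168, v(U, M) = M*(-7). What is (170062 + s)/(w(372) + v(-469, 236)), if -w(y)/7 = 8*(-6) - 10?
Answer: 18541/623 ≈ 29.761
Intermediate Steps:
v(U, M) = -7*M
s = -207144 (s = -3*(144 + 267)*168 = -1233*168 = -3*69048 = -207144)
w(y) = 406 (w(y) = -7*(8*(-6) - 10) = -7*(-48 - 10) = -7*(-58) = 406)
(170062 + s)/(w(372) + v(-469, 236)) = (170062 - 207144)/(406 - 7*236) = -37082/(406 - 1652) = -37082/(-1246) = -37082*(-1/1246) = 18541/623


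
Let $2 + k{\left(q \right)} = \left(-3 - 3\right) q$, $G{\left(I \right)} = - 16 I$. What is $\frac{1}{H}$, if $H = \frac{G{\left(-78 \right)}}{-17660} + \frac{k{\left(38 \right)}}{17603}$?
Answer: $- \frac{77717245}{6507586} \approx -11.943$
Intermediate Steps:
$k{\left(q \right)} = -2 - 6 q$ ($k{\left(q \right)} = -2 + \left(-3 - 3\right) q = -2 - 6 q$)
$H = - \frac{6507586}{77717245}$ ($H = \frac{\left(-16\right) \left(-78\right)}{-17660} + \frac{-2 - 228}{17603} = 1248 \left(- \frac{1}{17660}\right) + \left(-2 - 228\right) \frac{1}{17603} = - \frac{312}{4415} - \frac{230}{17603} = - \frac{6507586}{77717245} \approx -0.083734$)
$\frac{1}{H} = \frac{1}{- \frac{6507586}{77717245}} = - \frac{77717245}{6507586}$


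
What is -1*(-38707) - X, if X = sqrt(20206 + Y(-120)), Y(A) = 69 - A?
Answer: 38707 - sqrt(20395) ≈ 38564.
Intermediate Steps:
X = sqrt(20395) (X = sqrt(20206 + (69 - 1*(-120))) = sqrt(20206 + (69 + 120)) = sqrt(20206 + 189) = sqrt(20395) ≈ 142.81)
-1*(-38707) - X = -1*(-38707) - sqrt(20395) = 38707 - sqrt(20395)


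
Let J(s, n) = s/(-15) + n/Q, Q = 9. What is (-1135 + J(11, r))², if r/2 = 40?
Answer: 2571301264/2025 ≈ 1.2698e+6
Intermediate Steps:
r = 80 (r = 2*40 = 80)
J(s, n) = -s/15 + n/9 (J(s, n) = s/(-15) + n/9 = s*(-1/15) + n*(⅑) = -s/15 + n/9)
(-1135 + J(11, r))² = (-1135 + (-1/15*11 + (⅑)*80))² = (-1135 + (-11/15 + 80/9))² = (-1135 + 367/45)² = (-50708/45)² = 2571301264/2025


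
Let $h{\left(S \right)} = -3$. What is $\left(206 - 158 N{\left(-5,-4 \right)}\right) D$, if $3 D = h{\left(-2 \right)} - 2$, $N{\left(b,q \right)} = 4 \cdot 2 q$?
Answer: $-8770$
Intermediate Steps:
$N{\left(b,q \right)} = 8 q$
$D = - \frac{5}{3}$ ($D = \frac{-3 - 2}{3} = \frac{1}{3} \left(-5\right) = - \frac{5}{3} \approx -1.6667$)
$\left(206 - 158 N{\left(-5,-4 \right)}\right) D = \left(206 - 158 \cdot 8 \left(-4\right)\right) \left(- \frac{5}{3}\right) = \left(206 - -5056\right) \left(- \frac{5}{3}\right) = \left(206 + 5056\right) \left(- \frac{5}{3}\right) = 5262 \left(- \frac{5}{3}\right) = -8770$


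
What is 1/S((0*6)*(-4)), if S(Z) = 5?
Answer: ⅕ ≈ 0.20000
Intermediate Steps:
1/S((0*6)*(-4)) = 1/5 = ⅕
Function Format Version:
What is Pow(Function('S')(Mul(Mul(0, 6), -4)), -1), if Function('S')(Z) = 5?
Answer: Rational(1, 5) ≈ 0.20000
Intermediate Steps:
Pow(Function('S')(Mul(Mul(0, 6), -4)), -1) = Pow(5, -1) = Rational(1, 5)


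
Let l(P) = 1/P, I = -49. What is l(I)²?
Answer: 1/2401 ≈ 0.00041649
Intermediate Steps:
l(I)² = (1/(-49))² = (-1/49)² = 1/2401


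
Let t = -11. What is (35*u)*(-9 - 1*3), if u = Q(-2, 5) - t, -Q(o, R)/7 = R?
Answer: 10080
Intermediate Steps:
Q(o, R) = -7*R
u = -24 (u = -7*5 - 1*(-11) = -35 + 11 = -24)
(35*u)*(-9 - 1*3) = (35*(-24))*(-9 - 1*3) = -840*(-9 - 3) = -840*(-12) = 10080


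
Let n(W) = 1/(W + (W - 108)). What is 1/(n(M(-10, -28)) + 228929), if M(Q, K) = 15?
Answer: 78/17856461 ≈ 4.3682e-6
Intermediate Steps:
n(W) = 1/(-108 + 2*W) (n(W) = 1/(W + (-108 + W)) = 1/(-108 + 2*W))
1/(n(M(-10, -28)) + 228929) = 1/(1/(2*(-54 + 15)) + 228929) = 1/((½)/(-39) + 228929) = 1/((½)*(-1/39) + 228929) = 1/(-1/78 + 228929) = 1/(17856461/78) = 78/17856461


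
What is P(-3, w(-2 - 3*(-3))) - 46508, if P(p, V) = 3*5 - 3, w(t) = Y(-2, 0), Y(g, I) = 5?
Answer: -46496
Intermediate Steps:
w(t) = 5
P(p, V) = 12 (P(p, V) = 15 - 3 = 12)
P(-3, w(-2 - 3*(-3))) - 46508 = 12 - 46508 = -46496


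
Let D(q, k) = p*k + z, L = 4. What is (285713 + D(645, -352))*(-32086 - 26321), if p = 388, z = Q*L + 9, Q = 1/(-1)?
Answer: -8710936794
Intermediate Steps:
Q = -1
z = 5 (z = -1*4 + 9 = -4 + 9 = 5)
D(q, k) = 5 + 388*k (D(q, k) = 388*k + 5 = 5 + 388*k)
(285713 + D(645, -352))*(-32086 - 26321) = (285713 + (5 + 388*(-352)))*(-32086 - 26321) = (285713 + (5 - 136576))*(-58407) = (285713 - 136571)*(-58407) = 149142*(-58407) = -8710936794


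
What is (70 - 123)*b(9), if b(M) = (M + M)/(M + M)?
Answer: -53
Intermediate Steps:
b(M) = 1 (b(M) = (2*M)/((2*M)) = (2*M)*(1/(2*M)) = 1)
(70 - 123)*b(9) = (70 - 123)*1 = -53*1 = -53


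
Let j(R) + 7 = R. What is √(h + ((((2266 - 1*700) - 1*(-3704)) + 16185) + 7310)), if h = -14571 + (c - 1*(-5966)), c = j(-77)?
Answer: 2*√5019 ≈ 141.69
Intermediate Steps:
j(R) = -7 + R
c = -84 (c = -7 - 77 = -84)
h = -8689 (h = -14571 + (-84 - 1*(-5966)) = -14571 + (-84 + 5966) = -14571 + 5882 = -8689)
√(h + ((((2266 - 1*700) - 1*(-3704)) + 16185) + 7310)) = √(-8689 + ((((2266 - 1*700) - 1*(-3704)) + 16185) + 7310)) = √(-8689 + ((((2266 - 700) + 3704) + 16185) + 7310)) = √(-8689 + (((1566 + 3704) + 16185) + 7310)) = √(-8689 + ((5270 + 16185) + 7310)) = √(-8689 + (21455 + 7310)) = √(-8689 + 28765) = √20076 = 2*√5019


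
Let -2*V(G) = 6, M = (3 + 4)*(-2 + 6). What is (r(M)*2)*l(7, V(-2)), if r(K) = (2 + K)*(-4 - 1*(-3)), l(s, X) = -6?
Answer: 360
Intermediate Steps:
M = 28 (M = 7*4 = 28)
V(G) = -3 (V(G) = -1/2*6 = -3)
r(K) = -2 - K (r(K) = (2 + K)*(-4 + 3) = (2 + K)*(-1) = -2 - K)
(r(M)*2)*l(7, V(-2)) = ((-2 - 1*28)*2)*(-6) = ((-2 - 28)*2)*(-6) = -30*2*(-6) = -60*(-6) = 360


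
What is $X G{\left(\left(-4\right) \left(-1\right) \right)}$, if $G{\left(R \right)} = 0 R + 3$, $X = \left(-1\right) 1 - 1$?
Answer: $-6$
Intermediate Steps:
$X = -2$ ($X = -1 - 1 = -2$)
$G{\left(R \right)} = 3$ ($G{\left(R \right)} = 0 + 3 = 3$)
$X G{\left(\left(-4\right) \left(-1\right) \right)} = \left(-2\right) 3 = -6$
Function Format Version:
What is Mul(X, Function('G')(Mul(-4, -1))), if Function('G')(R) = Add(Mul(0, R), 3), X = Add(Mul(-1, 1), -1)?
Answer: -6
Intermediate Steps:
X = -2 (X = Add(-1, -1) = -2)
Function('G')(R) = 3 (Function('G')(R) = Add(0, 3) = 3)
Mul(X, Function('G')(Mul(-4, -1))) = Mul(-2, 3) = -6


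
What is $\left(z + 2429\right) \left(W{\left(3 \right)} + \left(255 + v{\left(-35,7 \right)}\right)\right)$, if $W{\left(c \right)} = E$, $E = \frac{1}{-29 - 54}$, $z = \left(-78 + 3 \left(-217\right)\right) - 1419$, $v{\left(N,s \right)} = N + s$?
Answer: $\frac{5294040}{83} \approx 63784.0$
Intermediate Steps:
$z = -2148$ ($z = \left(-78 - 651\right) - 1419 = -729 - 1419 = -2148$)
$E = - \frac{1}{83}$ ($E = \frac{1}{-83} = - \frac{1}{83} \approx -0.012048$)
$W{\left(c \right)} = - \frac{1}{83}$
$\left(z + 2429\right) \left(W{\left(3 \right)} + \left(255 + v{\left(-35,7 \right)}\right)\right) = \left(-2148 + 2429\right) \left(- \frac{1}{83} + \left(255 + \left(-35 + 7\right)\right)\right) = 281 \left(- \frac{1}{83} + \left(255 - 28\right)\right) = 281 \left(- \frac{1}{83} + 227\right) = 281 \cdot \frac{18840}{83} = \frac{5294040}{83}$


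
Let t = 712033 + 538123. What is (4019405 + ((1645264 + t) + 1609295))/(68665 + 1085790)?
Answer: 1704824/230891 ≈ 7.3837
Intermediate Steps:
t = 1250156
(4019405 + ((1645264 + t) + 1609295))/(68665 + 1085790) = (4019405 + ((1645264 + 1250156) + 1609295))/(68665 + 1085790) = (4019405 + (2895420 + 1609295))/1154455 = (4019405 + 4504715)*(1/1154455) = 8524120*(1/1154455) = 1704824/230891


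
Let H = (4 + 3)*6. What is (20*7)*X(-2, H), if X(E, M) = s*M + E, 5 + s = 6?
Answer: 5600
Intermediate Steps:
s = 1 (s = -5 + 6 = 1)
H = 42 (H = 7*6 = 42)
X(E, M) = E + M (X(E, M) = 1*M + E = M + E = E + M)
(20*7)*X(-2, H) = (20*7)*(-2 + 42) = 140*40 = 5600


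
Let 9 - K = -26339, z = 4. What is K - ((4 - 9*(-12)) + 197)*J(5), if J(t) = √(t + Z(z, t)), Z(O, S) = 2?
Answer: 26348 - 309*√7 ≈ 25530.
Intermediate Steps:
K = 26348 (K = 9 - 1*(-26339) = 9 + 26339 = 26348)
J(t) = √(2 + t) (J(t) = √(t + 2) = √(2 + t))
K - ((4 - 9*(-12)) + 197)*J(5) = 26348 - ((4 - 9*(-12)) + 197)*√(2 + 5) = 26348 - ((4 + 108) + 197)*√7 = 26348 - (112 + 197)*√7 = 26348 - 309*√7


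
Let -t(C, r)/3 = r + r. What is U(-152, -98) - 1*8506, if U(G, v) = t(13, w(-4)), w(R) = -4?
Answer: -8482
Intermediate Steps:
t(C, r) = -6*r (t(C, r) = -3*(r + r) = -6*r)
U(G, v) = 24 (U(G, v) = -6*(-4) = 24)
U(-152, -98) - 1*8506 = 24 - 1*8506 = 24 - 8506 = -8482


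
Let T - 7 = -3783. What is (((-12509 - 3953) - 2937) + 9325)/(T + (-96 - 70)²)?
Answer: -5037/11890 ≈ -0.42363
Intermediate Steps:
T = -3776 (T = 7 - 3783 = -3776)
(((-12509 - 3953) - 2937) + 9325)/(T + (-96 - 70)²) = (((-12509 - 3953) - 2937) + 9325)/(-3776 + (-96 - 70)²) = ((-16462 - 2937) + 9325)/(-3776 + (-166)²) = (-19399 + 9325)/(-3776 + 27556) = -10074/23780 = -10074*1/23780 = -5037/11890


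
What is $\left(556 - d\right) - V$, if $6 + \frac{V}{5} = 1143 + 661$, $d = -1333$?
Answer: $-7101$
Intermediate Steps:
$V = 8990$ ($V = -30 + 5 \left(1143 + 661\right) = -30 + 5 \cdot 1804 = -30 + 9020 = 8990$)
$\left(556 - d\right) - V = \left(556 - -1333\right) - 8990 = \left(556 + 1333\right) - 8990 = 1889 - 8990 = -7101$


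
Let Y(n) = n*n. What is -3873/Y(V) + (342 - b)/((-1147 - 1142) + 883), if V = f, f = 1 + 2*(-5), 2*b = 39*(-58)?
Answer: -1854917/37962 ≈ -48.862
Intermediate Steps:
b = -1131 (b = (39*(-58))/2 = (1/2)*(-2262) = -1131)
f = -9 (f = 1 - 10 = -9)
V = -9
Y(n) = n**2
-3873/Y(V) + (342 - b)/((-1147 - 1142) + 883) = -3873/((-9)**2) + (342 - 1*(-1131))/((-1147 - 1142) + 883) = -3873/81 + (342 + 1131)/(-2289 + 883) = -3873*1/81 + 1473/(-1406) = -1291/27 + 1473*(-1/1406) = -1291/27 - 1473/1406 = -1854917/37962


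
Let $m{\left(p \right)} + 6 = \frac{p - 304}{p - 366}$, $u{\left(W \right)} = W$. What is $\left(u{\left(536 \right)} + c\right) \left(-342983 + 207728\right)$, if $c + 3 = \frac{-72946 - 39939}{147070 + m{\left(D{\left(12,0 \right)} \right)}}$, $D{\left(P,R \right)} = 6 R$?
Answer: $- \frac{1937378899327035}{26912864} \approx -7.1987 \cdot 10^{7}$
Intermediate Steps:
$m{\left(p \right)} = -6 + \frac{-304 + p}{-366 + p}$ ($m{\left(p \right)} = -6 + \frac{p - 304}{p - 366} = -6 + \frac{-304 + p}{-366 + p}$)
$c = - \frac{101396547}{26912864}$ ($c = -3 + \frac{-72946 - 39939}{147070 + \frac{1892 - 5 \cdot 6 \cdot 0}{-366 + 6 \cdot 0}} = -3 - \frac{112885}{147070 + \frac{1892 - 0}{-366 + 0}} = -3 - \frac{112885}{147070 + \frac{1892 + 0}{-366}} = -3 - \frac{112885}{147070 - \frac{946}{183}} = -3 - \frac{112885}{\frac{26912864}{183}} = -3 - \frac{20657955}{26912864} = - \frac{101396547}{26912864} \approx -3.7676$)
$\left(u{\left(536 \right)} + c\right) \left(-342983 + 207728\right) = \left(536 - \frac{101396547}{26912864}\right) \left(-342983 + 207728\right) = \frac{14323898557}{26912864} \left(-135255\right) = - \frac{1937378899327035}{26912864}$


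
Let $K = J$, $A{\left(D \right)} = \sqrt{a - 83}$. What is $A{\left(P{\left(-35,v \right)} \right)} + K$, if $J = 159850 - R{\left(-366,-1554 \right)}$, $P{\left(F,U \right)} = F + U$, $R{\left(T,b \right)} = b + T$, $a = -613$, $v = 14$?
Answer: $161770 + 2 i \sqrt{174} \approx 1.6177 \cdot 10^{5} + 26.382 i$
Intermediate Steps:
$R{\left(T,b \right)} = T + b$
$J = 161770$ ($J = 159850 - \left(-366 - 1554\right) = 159850 - -1920 = 159850 + 1920 = 161770$)
$A{\left(D \right)} = 2 i \sqrt{174}$ ($A{\left(D \right)} = \sqrt{-613 - 83} = \sqrt{-696} = 2 i \sqrt{174}$)
$K = 161770$
$A{\left(P{\left(-35,v \right)} \right)} + K = 2 i \sqrt{174} + 161770 = 161770 + 2 i \sqrt{174}$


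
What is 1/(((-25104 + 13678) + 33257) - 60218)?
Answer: -1/38387 ≈ -2.6050e-5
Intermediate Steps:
1/(((-25104 + 13678) + 33257) - 60218) = 1/((-11426 + 33257) - 60218) = 1/(21831 - 60218) = 1/(-38387) = -1/38387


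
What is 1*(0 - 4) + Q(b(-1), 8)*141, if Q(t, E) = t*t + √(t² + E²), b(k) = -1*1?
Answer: 137 + 141*√65 ≈ 1273.8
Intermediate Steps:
b(k) = -1
Q(t, E) = t² + √(E² + t²)
1*(0 - 4) + Q(b(-1), 8)*141 = 1*(0 - 4) + ((-1)² + √(8² + (-1)²))*141 = 1*(-4) + (1 + √(64 + 1))*141 = -4 + (1 + √65)*141 = -4 + (141 + 141*√65) = 137 + 141*√65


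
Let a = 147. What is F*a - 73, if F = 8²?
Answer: 9335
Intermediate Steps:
F = 64
F*a - 73 = 64*147 - 73 = 9408 - 73 = 9335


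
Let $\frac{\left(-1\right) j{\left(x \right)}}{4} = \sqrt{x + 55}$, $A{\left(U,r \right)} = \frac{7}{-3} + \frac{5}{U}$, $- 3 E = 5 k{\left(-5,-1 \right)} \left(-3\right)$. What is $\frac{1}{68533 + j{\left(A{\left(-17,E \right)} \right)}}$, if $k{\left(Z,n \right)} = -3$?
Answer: $\frac{3495183}{239535333803} + \frac{4 \sqrt{136221}}{239535333803} \approx 1.4598 \cdot 10^{-5}$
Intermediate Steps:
$E = -15$ ($E = - \frac{5 \left(-3\right) \left(-3\right)}{3} = - \frac{\left(-15\right) \left(-3\right)}{3} = \left(- \frac{1}{3}\right) 45 = -15$)
$A{\left(U,r \right)} = - \frac{7}{3} + \frac{5}{U}$ ($A{\left(U,r \right)} = 7 \left(- \frac{1}{3}\right) + \frac{5}{U} = - \frac{7}{3} + \frac{5}{U}$)
$j{\left(x \right)} = - 4 \sqrt{55 + x}$ ($j{\left(x \right)} = - 4 \sqrt{x + 55} = - 4 \sqrt{55 + x}$)
$\frac{1}{68533 + j{\left(A{\left(-17,E \right)} \right)}} = \frac{1}{68533 - 4 \sqrt{55 - \left(\frac{7}{3} - \frac{5}{-17}\right)}} = \frac{1}{68533 - 4 \sqrt{55 + \left(- \frac{7}{3} + 5 \left(- \frac{1}{17}\right)\right)}} = \frac{1}{68533 - 4 \sqrt{55 - \frac{134}{51}}} = \frac{1}{68533 - 4 \sqrt{\frac{2671}{51}}} = \frac{1}{68533 - 4 \frac{\sqrt{136221}}{51}} = \frac{1}{68533 - \frac{4 \sqrt{136221}}{51}}$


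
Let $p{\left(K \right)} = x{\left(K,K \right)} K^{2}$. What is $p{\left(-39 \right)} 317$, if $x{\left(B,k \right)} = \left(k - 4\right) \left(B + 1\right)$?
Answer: $787844538$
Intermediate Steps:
$x{\left(B,k \right)} = \left(1 + B\right) \left(-4 + k\right)$ ($x{\left(B,k \right)} = \left(-4 + k\right) \left(1 + B\right) = \left(1 + B\right) \left(-4 + k\right)$)
$p{\left(K \right)} = K^{2} \left(-4 + K^{2} - 3 K\right)$ ($p{\left(K \right)} = \left(-4 + K - 4 K + K K\right) K^{2} = \left(-4 + K - 4 K + K^{2}\right) K^{2} = \left(-4 + K^{2} - 3 K\right) K^{2} = K^{2} \left(-4 + K^{2} - 3 K\right)$)
$p{\left(-39 \right)} 317 = \left(-39\right)^{2} \left(-4 + \left(-39\right)^{2} - -117\right) 317 = 1521 \left(-4 + 1521 + 117\right) 317 = 1521 \cdot 1634 \cdot 317 = 2485314 \cdot 317 = 787844538$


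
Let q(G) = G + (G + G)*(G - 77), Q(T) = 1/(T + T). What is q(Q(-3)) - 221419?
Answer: -1992541/9 ≈ -2.2139e+5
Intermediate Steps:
Q(T) = 1/(2*T)
q(G) = G + 2*G*(-77 + G) (q(G) = G + (2*G)*(-77 + G) = G + 2*G*(-77 + G))
q(Q(-3)) - 221419 = ((½)/(-3))*(-153 + 2*((½)/(-3))) - 221419 = ((½)*(-⅓))*(-153 + 2*((½)*(-⅓))) - 221419 = -(-153 + 2*(-⅙))/6 - 221419 = -(-153 - ⅓)/6 - 221419 = -⅙*(-460/3) - 221419 = 230/9 - 221419 = -1992541/9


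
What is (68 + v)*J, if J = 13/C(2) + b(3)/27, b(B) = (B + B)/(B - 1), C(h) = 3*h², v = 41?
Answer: 4687/36 ≈ 130.19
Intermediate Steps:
b(B) = 2*B/(-1 + B) (b(B) = (2*B)/(-1 + B) = 2*B/(-1 + B))
J = 43/36 (J = 13/((3*2²)) + (2*3/(-1 + 3))/27 = 13/((3*4)) + (2*3/2)*(1/27) = 13/12 + (2*3*(½))*(1/27) = 13*(1/12) + 3*(1/27) = 13/12 + ⅑ = 43/36 ≈ 1.1944)
(68 + v)*J = (68 + 41)*(43/36) = 109*(43/36) = 4687/36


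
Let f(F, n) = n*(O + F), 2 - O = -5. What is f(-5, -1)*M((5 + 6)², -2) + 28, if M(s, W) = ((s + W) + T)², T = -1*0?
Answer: -28294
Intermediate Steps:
O = 7 (O = 2 - 1*(-5) = 2 + 5 = 7)
T = 0
f(F, n) = n*(7 + F)
M(s, W) = (W + s)² (M(s, W) = ((s + W) + 0)² = ((W + s) + 0)² = (W + s)²)
f(-5, -1)*M((5 + 6)², -2) + 28 = (-(7 - 5))*(-2 + (5 + 6)²)² + 28 = (-1*2)*(-2 + 11²)² + 28 = -2*(-2 + 121)² + 28 = -2*119² + 28 = -2*14161 + 28 = -28322 + 28 = -28294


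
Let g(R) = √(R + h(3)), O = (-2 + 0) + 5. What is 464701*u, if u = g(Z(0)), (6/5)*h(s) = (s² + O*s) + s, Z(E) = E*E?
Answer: 464701*√70/2 ≈ 1.9440e+6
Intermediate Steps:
O = 3 (O = -2 + 5 = 3)
Z(E) = E²
h(s) = 5*s²/6 + 10*s/3 (h(s) = 5*((s² + 3*s) + s)/6 = 5*(s² + 4*s)/6 = 5*s²/6 + 10*s/3)
g(R) = √(35/2 + R) (g(R) = √(R + (⅚)*3*(4 + 3)) = √(R + (⅚)*3*7) = √(R + 35/2) = √(35/2 + R))
u = √70/2 (u = √(70 + 4*0²)/2 = √(70 + 4*0)/2 = √(70 + 0)/2 = √70/2 ≈ 4.1833)
464701*u = 464701*(√70/2) = 464701*√70/2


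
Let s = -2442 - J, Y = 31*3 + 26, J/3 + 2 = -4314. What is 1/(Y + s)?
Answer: 1/10625 ≈ 9.4118e-5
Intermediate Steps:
J = -12948 (J = -6 + 3*(-4314) = -6 - 12942 = -12948)
Y = 119 (Y = 93 + 26 = 119)
s = 10506 (s = -2442 - 1*(-12948) = -2442 + 12948 = 10506)
1/(Y + s) = 1/(119 + 10506) = 1/10625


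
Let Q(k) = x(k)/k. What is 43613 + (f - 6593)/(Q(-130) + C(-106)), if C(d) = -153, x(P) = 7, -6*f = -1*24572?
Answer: 2604277673/59691 ≈ 43629.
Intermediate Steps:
f = 12286/3 (f = -(-1)*24572/6 = -⅙*(-24572) = 12286/3 ≈ 4095.3)
Q(k) = 7/k
43613 + (f - 6593)/(Q(-130) + C(-106)) = 43613 + (12286/3 - 6593)/(7/(-130) - 153) = 43613 - 7493/(3*(7*(-1/130) - 153)) = 43613 - 7493/(3*(-7/130 - 153)) = 43613 - 7493/(3*(-19897/130)) = 43613 - 7493/3*(-130/19897) = 43613 + 974090/59691 = 2604277673/59691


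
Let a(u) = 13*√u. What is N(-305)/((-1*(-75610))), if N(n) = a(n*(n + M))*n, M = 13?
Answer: -793*√22265/7561 ≈ -15.650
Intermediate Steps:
N(n) = 13*n*√(n*(13 + n)) (N(n) = (13*√(n*(n + 13)))*n = (13*√(n*(13 + n)))*n = 13*n*√(n*(13 + n)))
N(-305)/((-1*(-75610))) = (13*(-305)*√(-305*(13 - 305)))/((-1*(-75610))) = (13*(-305)*√(-305*(-292)))/75610 = (13*(-305)*√89060)*(1/75610) = (13*(-305)*(2*√22265))*(1/75610) = -7930*√22265*(1/75610) = -793*√22265/7561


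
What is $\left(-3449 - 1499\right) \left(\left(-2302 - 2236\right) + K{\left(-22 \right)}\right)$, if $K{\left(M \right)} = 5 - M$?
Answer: $22320428$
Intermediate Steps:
$\left(-3449 - 1499\right) \left(\left(-2302 - 2236\right) + K{\left(-22 \right)}\right) = \left(-3449 - 1499\right) \left(\left(-2302 - 2236\right) + \left(5 - -22\right)\right) = - 4948 \left(-4538 + \left(5 + 22\right)\right) = - 4948 \left(-4538 + 27\right) = \left(-4948\right) \left(-4511\right) = 22320428$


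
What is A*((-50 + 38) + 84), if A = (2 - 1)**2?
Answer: 72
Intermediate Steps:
A = 1 (A = 1**2 = 1)
A*((-50 + 38) + 84) = 1*((-50 + 38) + 84) = 1*(-12 + 84) = 1*72 = 72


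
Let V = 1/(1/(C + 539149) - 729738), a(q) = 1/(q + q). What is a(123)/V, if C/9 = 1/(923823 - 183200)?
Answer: -291388871168282345/98229312859656 ≈ -2966.4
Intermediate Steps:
C = 9/740623 (C = 9/(923823 - 183200) = 9/740623 ≈ 1.2152e-5)
a(q) = 1/(2*q)
V = -399306149836/291388871168282345 (V = 1/(1/(9/740623 + 539149) - 729738) = 1/(1/(399306149836/740623) - 729738) = 1/(740623/399306149836 - 729738) = 1/(-291388871168282345/399306149836) = -399306149836/291388871168282345 ≈ -1.3704e-6)
a(123)/V = ((1/2)/123)/(-399306149836/291388871168282345) = ((1/2)*(1/123))*(-291388871168282345/399306149836) = (1/246)*(-291388871168282345/399306149836) = -291388871168282345/98229312859656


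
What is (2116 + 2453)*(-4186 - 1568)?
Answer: -26290026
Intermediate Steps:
(2116 + 2453)*(-4186 - 1568) = 4569*(-5754) = -26290026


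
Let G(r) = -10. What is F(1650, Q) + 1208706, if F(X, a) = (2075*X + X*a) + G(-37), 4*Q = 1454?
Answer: 5232221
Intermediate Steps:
Q = 727/2 (Q = (¼)*1454 = 727/2 ≈ 363.50)
F(X, a) = -10 + 2075*X + X*a (F(X, a) = (2075*X + X*a) - 10 = -10 + 2075*X + X*a)
F(1650, Q) + 1208706 = (-10 + 2075*1650 + 1650*(727/2)) + 1208706 = (-10 + 3423750 + 599775) + 1208706 = 4023515 + 1208706 = 5232221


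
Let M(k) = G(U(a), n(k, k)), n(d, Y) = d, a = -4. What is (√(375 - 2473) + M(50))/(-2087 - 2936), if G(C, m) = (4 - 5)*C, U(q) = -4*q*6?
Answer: 96/5023 - I*√2098/5023 ≈ 0.019112 - 0.0091188*I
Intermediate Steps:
U(q) = -24*q
G(C, m) = -C
M(k) = -96 (M(k) = -(-24)*(-4) = -1*96 = -96)
(√(375 - 2473) + M(50))/(-2087 - 2936) = (√(375 - 2473) - 96)/(-2087 - 2936) = (√(-2098) - 96)/(-5023) = (I*√2098 - 96)*(-1/5023) = (-96 + I*√2098)*(-1/5023) = 96/5023 - I*√2098/5023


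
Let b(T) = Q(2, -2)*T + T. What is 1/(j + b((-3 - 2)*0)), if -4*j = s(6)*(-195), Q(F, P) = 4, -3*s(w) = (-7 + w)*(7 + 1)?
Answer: 1/130 ≈ 0.0076923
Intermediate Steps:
s(w) = 56/3 - 8*w/3 (s(w) = -(-7 + w)*(7 + 1)/3 = -(-7 + w)*8/3 = -(-56 + 8*w)/3 = 56/3 - 8*w/3)
j = 130 (j = -(56/3 - 8/3*6)*(-195)/4 = -(56/3 - 16)*(-195)/4 = -2*(-195)/3 = -¼*(-520) = 130)
b(T) = 5*T (b(T) = 4*T + T = 5*T)
1/(j + b((-3 - 2)*0)) = 1/(130 + 5*((-3 - 2)*0)) = 1/(130 + 5*(-5*0)) = 1/(130 + 5*0) = 1/(130 + 0) = 1/130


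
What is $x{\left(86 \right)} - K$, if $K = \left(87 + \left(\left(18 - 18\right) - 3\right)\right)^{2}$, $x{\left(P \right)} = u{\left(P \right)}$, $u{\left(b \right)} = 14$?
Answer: $-7042$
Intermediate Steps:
$x{\left(P \right)} = 14$
$K = 7056$ ($K = \left(87 + \left(\left(18 - 18\right) - 3\right)\right)^{2} = \left(87 + \left(0 - 3\right)\right)^{2} = \left(87 - 3\right)^{2} = 84^{2} = 7056$)
$x{\left(86 \right)} - K = 14 - 7056 = -7042$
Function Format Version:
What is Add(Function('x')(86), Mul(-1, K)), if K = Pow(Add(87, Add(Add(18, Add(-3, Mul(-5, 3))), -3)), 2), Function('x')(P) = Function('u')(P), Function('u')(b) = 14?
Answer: -7042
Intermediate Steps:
Function('x')(P) = 14
K = 7056 (K = Pow(Add(87, Add(Add(18, Add(-3, -15)), -3)), 2) = Pow(Add(87, Add(Add(18, -18), -3)), 2) = Pow(Add(87, Add(0, -3)), 2) = Pow(Add(87, -3), 2) = Pow(84, 2) = 7056)
Add(Function('x')(86), Mul(-1, K)) = Add(14, Mul(-1, 7056)) = Add(14, -7056) = -7042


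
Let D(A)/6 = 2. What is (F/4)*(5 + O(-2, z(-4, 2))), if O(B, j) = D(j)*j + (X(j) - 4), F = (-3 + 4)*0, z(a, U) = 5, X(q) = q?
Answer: 0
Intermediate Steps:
D(A) = 12 (D(A) = 6*2 = 12)
F = 0 (F = 1*0 = 0)
O(B, j) = -4 + 13*j (O(B, j) = 12*j + (j - 4) = 12*j + (-4 + j) = -4 + 13*j)
(F/4)*(5 + O(-2, z(-4, 2))) = (0/4)*(5 + (-4 + 13*5)) = (0*(¼))*(5 + (-4 + 65)) = 0*(5 + 61) = 0*66 = 0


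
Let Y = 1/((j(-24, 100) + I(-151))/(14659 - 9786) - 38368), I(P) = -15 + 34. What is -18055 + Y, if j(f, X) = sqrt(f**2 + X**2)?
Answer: -631144134851579836580/34956750702879449 - 19492*sqrt(661)/34956750702879449 ≈ -18055.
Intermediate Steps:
j(f, X) = sqrt(X**2 + f**2)
I(P) = 19
Y = 1/(-186967245/4873 + 4*sqrt(661)/4873) (Y = 1/((sqrt(100**2 + (-24)**2) + 19)/(14659 - 9786) - 38368) = 1/((sqrt(10000 + 576) + 19)/4873 - 38368) = 1/((sqrt(10576) + 19)*(1/4873) - 38368) = 1/((4*sqrt(661) + 19)*(1/4873) - 38368) = 1/((19 + 4*sqrt(661))*(1/4873) - 38368) = 1/((19/4873 + 4*sqrt(661)/4873) - 38368) = 1/(-186967245/4873 + 4*sqrt(661)/4873) ≈ -2.6063e-5)
-18055 + Y = -18055 + (-911091384885/34956750702879449 - 19492*sqrt(661)/34956750702879449) = -631144134851579836580/34956750702879449 - 19492*sqrt(661)/34956750702879449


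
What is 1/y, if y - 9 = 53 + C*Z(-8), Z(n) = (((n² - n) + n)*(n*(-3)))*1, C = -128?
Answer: -1/196546 ≈ -5.0879e-6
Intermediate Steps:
Z(n) = -3*n³ (Z(n) = (n²*(-3*n))*1 = -3*n³*1 = -3*n³)
y = -196546 (y = 9 + (53 - (-384)*(-8)³) = 9 + (53 - (-384)*(-512)) = 9 + (53 - 128*1536) = 9 + (53 - 196608) = 9 - 196555 = -196546)
1/y = 1/(-196546) = -1/196546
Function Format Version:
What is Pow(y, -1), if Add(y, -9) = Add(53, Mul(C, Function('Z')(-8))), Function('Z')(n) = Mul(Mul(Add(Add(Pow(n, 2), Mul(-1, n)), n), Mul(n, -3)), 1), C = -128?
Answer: Rational(-1, 196546) ≈ -5.0879e-6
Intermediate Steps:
Function('Z')(n) = Mul(-3, Pow(n, 3)) (Function('Z')(n) = Mul(Mul(Pow(n, 2), Mul(-3, n)), 1) = Mul(Mul(-3, Pow(n, 3)), 1) = Mul(-3, Pow(n, 3)))
y = -196546 (y = Add(9, Add(53, Mul(-128, Mul(-3, Pow(-8, 3))))) = Add(9, Add(53, Mul(-128, Mul(-3, -512)))) = Add(9, Add(53, Mul(-128, 1536))) = Add(9, Add(53, -196608)) = Add(9, -196555) = -196546)
Pow(y, -1) = Pow(-196546, -1) = Rational(-1, 196546)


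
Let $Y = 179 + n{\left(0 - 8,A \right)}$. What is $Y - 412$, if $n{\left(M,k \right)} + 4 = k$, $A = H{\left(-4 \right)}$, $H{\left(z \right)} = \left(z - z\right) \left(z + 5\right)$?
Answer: $-237$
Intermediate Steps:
$H{\left(z \right)} = 0$ ($H{\left(z \right)} = 0 \left(5 + z\right) = 0$)
$A = 0$
$n{\left(M,k \right)} = -4 + k$
$Y = 175$ ($Y = 179 + \left(-4 + 0\right) = 179 - 4 = 175$)
$Y - 412 = 175 - 412 = -237$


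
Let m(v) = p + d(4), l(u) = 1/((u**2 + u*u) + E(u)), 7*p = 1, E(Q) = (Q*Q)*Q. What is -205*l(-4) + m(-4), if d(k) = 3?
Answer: 2139/224 ≈ 9.5491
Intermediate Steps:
E(Q) = Q**3 (E(Q) = Q**2*Q = Q**3)
p = 1/7 (p = (1/7)*1 = 1/7 ≈ 0.14286)
l(u) = 1/(u**3 + 2*u**2) (l(u) = 1/((u**2 + u*u) + u**3) = 1/((u**2 + u**2) + u**3) = 1/(2*u**2 + u**3) = 1/(u**3 + 2*u**2))
m(v) = 22/7 (m(v) = 1/7 + 3 = 22/7)
-205*l(-4) + m(-4) = -205/((-4)**2*(2 - 4)) + 22/7 = -205/(16*(-2)) + 22/7 = -205*(-1)/(16*2) + 22/7 = -205*(-1/32) + 22/7 = 205/32 + 22/7 = 2139/224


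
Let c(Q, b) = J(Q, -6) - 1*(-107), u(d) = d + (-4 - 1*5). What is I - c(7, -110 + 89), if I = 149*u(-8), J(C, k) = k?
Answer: -2634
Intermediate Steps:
u(d) = -9 + d (u(d) = d + (-4 - 5) = d - 9 = -9 + d)
c(Q, b) = 101 (c(Q, b) = -6 - 1*(-107) = -6 + 107 = 101)
I = -2533 (I = 149*(-9 - 8) = 149*(-17) = -2533)
I - c(7, -110 + 89) = -2533 - 1*101 = -2533 - 101 = -2634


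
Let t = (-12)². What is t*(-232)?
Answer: -33408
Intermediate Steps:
t = 144
t*(-232) = 144*(-232) = -33408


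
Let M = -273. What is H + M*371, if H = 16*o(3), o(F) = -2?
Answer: -101315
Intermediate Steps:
H = -32 (H = 16*(-2) = -32)
H + M*371 = -32 - 273*371 = -32 - 101283 = -101315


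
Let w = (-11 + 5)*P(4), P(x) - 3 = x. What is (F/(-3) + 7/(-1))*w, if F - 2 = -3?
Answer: 280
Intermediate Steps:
F = -1 (F = 2 - 3 = -1)
P(x) = 3 + x
w = -42 (w = (-11 + 5)*(3 + 4) = -6*7 = -42)
(F/(-3) + 7/(-1))*w = (-1/(-3) + 7/(-1))*(-42) = (-1*(-1/3) + 7*(-1))*(-42) = (1/3 - 7)*(-42) = -20/3*(-42) = 280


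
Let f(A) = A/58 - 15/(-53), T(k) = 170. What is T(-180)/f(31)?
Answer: 522580/2513 ≈ 207.95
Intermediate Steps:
f(A) = 15/53 + A/58 (f(A) = A*(1/58) - 15*(-1/53) = A/58 + 15/53 = 15/53 + A/58)
T(-180)/f(31) = 170/(15/53 + (1/58)*31) = 170/(15/53 + 31/58) = 170/(2513/3074) = 170*(3074/2513) = 522580/2513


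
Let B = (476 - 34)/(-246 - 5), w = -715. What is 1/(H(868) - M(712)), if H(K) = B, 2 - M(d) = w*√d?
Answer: 29618/2866483962633 - 45045715*√178/11465935850532 ≈ -5.2404e-5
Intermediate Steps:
M(d) = 2 + 715*√d (M(d) = 2 - (-715)*√d = 2 + 715*√d)
B = -442/251 (B = 442/(-251) = 442*(-1/251) = -442/251 ≈ -1.7610)
H(K) = -442/251
1/(H(868) - M(712)) = 1/(-442/251 - (2 + 715*√712)) = 1/(-442/251 - (2 + 715*(2*√178))) = 1/(-442/251 - (2 + 1430*√178)) = 1/(-442/251 + (-2 - 1430*√178)) = 1/(-944/251 - 1430*√178)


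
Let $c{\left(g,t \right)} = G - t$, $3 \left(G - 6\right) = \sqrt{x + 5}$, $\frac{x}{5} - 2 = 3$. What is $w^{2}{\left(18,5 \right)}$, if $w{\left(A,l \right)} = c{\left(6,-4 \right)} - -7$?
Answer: $\frac{\left(51 + \sqrt{30}\right)^{2}}{9} \approx 354.41$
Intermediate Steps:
$x = 25$ ($x = 10 + 5 \cdot 3 = 10 + 15 = 25$)
$G = 6 + \frac{\sqrt{30}}{3}$ ($G = 6 + \frac{\sqrt{25 + 5}}{3} = 6 + \frac{\sqrt{30}}{3} \approx 7.8257$)
$c{\left(g,t \right)} = 6 - t + \frac{\sqrt{30}}{3}$ ($c{\left(g,t \right)} = \left(6 + \frac{\sqrt{30}}{3}\right) - t = 6 - t + \frac{\sqrt{30}}{3}$)
$w{\left(A,l \right)} = 17 + \frac{\sqrt{30}}{3}$ ($w{\left(A,l \right)} = \left(6 - -4 + \frac{\sqrt{30}}{3}\right) - -7 = \left(6 + 4 + \frac{\sqrt{30}}{3}\right) + 7 = \left(10 + \frac{\sqrt{30}}{3}\right) + 7 = 17 + \frac{\sqrt{30}}{3}$)
$w^{2}{\left(18,5 \right)} = \left(17 + \frac{\sqrt{30}}{3}\right)^{2}$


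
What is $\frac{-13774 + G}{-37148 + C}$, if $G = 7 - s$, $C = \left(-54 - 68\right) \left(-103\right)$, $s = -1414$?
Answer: $\frac{12353}{24582} \approx 0.50252$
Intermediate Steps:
$C = 12566$ ($C = \left(-122\right) \left(-103\right) = 12566$)
$G = 1421$ ($G = 7 - -1414 = 7 + 1414 = 1421$)
$\frac{-13774 + G}{-37148 + C} = \frac{-13774 + 1421}{-37148 + 12566} = - \frac{12353}{-24582} = \left(-12353\right) \left(- \frac{1}{24582}\right) = \frac{12353}{24582}$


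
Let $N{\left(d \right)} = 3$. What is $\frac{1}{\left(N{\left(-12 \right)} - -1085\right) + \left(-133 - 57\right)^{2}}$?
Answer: $\frac{1}{37188} \approx 2.689 \cdot 10^{-5}$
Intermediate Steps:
$\frac{1}{\left(N{\left(-12 \right)} - -1085\right) + \left(-133 - 57\right)^{2}} = \frac{1}{\left(3 - -1085\right) + \left(-133 - 57\right)^{2}} = \frac{1}{\left(3 + 1085\right) + \left(-190\right)^{2}} = \frac{1}{1088 + 36100} = \frac{1}{37188}$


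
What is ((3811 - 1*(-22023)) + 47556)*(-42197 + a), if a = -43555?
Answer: -6293339280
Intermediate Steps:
((3811 - 1*(-22023)) + 47556)*(-42197 + a) = ((3811 - 1*(-22023)) + 47556)*(-42197 - 43555) = ((3811 + 22023) + 47556)*(-85752) = (25834 + 47556)*(-85752) = 73390*(-85752) = -6293339280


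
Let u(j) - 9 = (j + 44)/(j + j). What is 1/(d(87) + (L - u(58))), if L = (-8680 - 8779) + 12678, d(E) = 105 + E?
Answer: -58/266735 ≈ -0.00021744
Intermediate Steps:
u(j) = 9 + (44 + j)/(2*j) (u(j) = 9 + (j + 44)/(j + j) = 9 + (44 + j)/((2*j)) = 9 + (44 + j)*(1/(2*j)) = 9 + (44 + j)/(2*j))
L = -4781 (L = -17459 + 12678 = -4781)
1/(d(87) + (L - u(58))) = 1/((105 + 87) + (-4781 - (19/2 + 22/58))) = 1/(192 + (-4781 - (19/2 + 22*(1/58)))) = 1/(192 + (-4781 - (19/2 + 11/29))) = 1/(192 + (-4781 - 1*573/58)) = 1/(192 + (-4781 - 573/58)) = 1/(192 - 277871/58) = 1/(-266735/58) = -58/266735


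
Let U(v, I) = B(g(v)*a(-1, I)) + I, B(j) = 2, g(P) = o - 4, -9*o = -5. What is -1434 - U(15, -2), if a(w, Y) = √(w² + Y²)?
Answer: -1434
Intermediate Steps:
o = 5/9 (o = -⅑*(-5) = 5/9 ≈ 0.55556)
a(w, Y) = √(Y² + w²)
g(P) = -31/9 (g(P) = 5/9 - 4 = -31/9)
U(v, I) = 2 + I
-1434 - U(15, -2) = -1434 - (2 - 2) = -1434 - 1*0 = -1434 + 0 = -1434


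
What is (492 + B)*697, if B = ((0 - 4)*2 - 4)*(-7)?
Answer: 401472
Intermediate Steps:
B = 84 (B = (-4*2 - 4)*(-7) = (-8 - 4)*(-7) = -12*(-7) = 84)
(492 + B)*697 = (492 + 84)*697 = 576*697 = 401472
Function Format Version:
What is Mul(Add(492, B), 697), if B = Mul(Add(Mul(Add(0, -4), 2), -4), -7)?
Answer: 401472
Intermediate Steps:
B = 84 (B = Mul(Add(Mul(-4, 2), -4), -7) = Mul(Add(-8, -4), -7) = Mul(-12, -7) = 84)
Mul(Add(492, B), 697) = Mul(Add(492, 84), 697) = Mul(576, 697) = 401472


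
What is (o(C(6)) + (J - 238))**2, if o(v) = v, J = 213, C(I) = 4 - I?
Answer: 729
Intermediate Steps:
(o(C(6)) + (J - 238))**2 = ((4 - 1*6) + (213 - 238))**2 = ((4 - 6) - 25)**2 = (-2 - 25)**2 = (-27)**2 = 729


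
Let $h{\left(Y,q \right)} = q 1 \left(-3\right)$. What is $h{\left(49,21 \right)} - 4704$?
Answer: $-4767$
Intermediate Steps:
$h{\left(Y,q \right)} = - 3 q$ ($h{\left(Y,q \right)} = q \left(-3\right) = - 3 q$)
$h{\left(49,21 \right)} - 4704 = \left(-3\right) 21 - 4704 = -63 - 4704 = -4767$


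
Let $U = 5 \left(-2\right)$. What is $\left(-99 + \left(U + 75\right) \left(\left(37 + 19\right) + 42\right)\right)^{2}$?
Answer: $39325441$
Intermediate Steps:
$U = -10$
$\left(-99 + \left(U + 75\right) \left(\left(37 + 19\right) + 42\right)\right)^{2} = \left(-99 + \left(-10 + 75\right) \left(\left(37 + 19\right) + 42\right)\right)^{2} = \left(-99 + 65 \left(56 + 42\right)\right)^{2} = \left(-99 + 65 \cdot 98\right)^{2} = \left(-99 + 6370\right)^{2} = 6271^{2} = 39325441$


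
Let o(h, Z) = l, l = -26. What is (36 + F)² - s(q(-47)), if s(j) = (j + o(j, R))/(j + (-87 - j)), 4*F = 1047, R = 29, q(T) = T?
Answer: 123406679/1392 ≈ 88654.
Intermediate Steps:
F = 1047/4 (F = (¼)*1047 = 1047/4 ≈ 261.75)
o(h, Z) = -26
s(j) = 26/87 - j/87 (s(j) = (j - 26)/(j + (-87 - j)) = (-26 + j)/(-87) = (-26 + j)*(-1/87) = 26/87 - j/87)
(36 + F)² - s(q(-47)) = (36 + 1047/4)² - (26/87 - 1/87*(-47)) = (1191/4)² - (26/87 + 47/87) = 1418481/16 - 1*73/87 = 1418481/16 - 73/87 = 123406679/1392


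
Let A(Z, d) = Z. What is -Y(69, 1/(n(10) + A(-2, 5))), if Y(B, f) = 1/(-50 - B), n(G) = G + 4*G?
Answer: 1/119 ≈ 0.0084034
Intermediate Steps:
n(G) = 5*G
-Y(69, 1/(n(10) + A(-2, 5))) = -(-1)/(50 + 69) = -(-1)/119 = -1*(-1/119) = 1/119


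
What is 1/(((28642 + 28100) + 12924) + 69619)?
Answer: 1/139285 ≈ 7.1795e-6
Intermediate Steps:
1/(((28642 + 28100) + 12924) + 69619) = 1/((56742 + 12924) + 69619) = 1/(69666 + 69619) = 1/139285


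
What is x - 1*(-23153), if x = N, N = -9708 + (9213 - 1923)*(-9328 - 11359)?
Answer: -150794785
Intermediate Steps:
N = -150817938 (N = -9708 + 7290*(-20687) = -9708 - 150808230 = -150817938)
x = -150817938
x - 1*(-23153) = -150817938 - 1*(-23153) = -150817938 + 23153 = -150794785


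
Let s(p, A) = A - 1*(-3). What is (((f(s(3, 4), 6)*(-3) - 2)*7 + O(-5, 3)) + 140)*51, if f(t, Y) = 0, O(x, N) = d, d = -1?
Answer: 6375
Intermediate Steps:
O(x, N) = -1
s(p, A) = 3 + A (s(p, A) = A + 3 = 3 + A)
(((f(s(3, 4), 6)*(-3) - 2)*7 + O(-5, 3)) + 140)*51 = (((0*(-3) - 2)*7 - 1) + 140)*51 = (((0 - 2)*7 - 1) + 140)*51 = ((-2*7 - 1) + 140)*51 = ((-14 - 1) + 140)*51 = (-15 + 140)*51 = 125*51 = 6375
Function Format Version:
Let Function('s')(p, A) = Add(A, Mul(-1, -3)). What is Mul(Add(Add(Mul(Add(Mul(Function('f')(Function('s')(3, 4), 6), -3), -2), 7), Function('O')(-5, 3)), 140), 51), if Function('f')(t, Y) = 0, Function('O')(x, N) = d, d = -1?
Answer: 6375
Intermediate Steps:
Function('O')(x, N) = -1
Function('s')(p, A) = Add(3, A) (Function('s')(p, A) = Add(A, 3) = Add(3, A))
Mul(Add(Add(Mul(Add(Mul(Function('f')(Function('s')(3, 4), 6), -3), -2), 7), Function('O')(-5, 3)), 140), 51) = Mul(Add(Add(Mul(Add(Mul(0, -3), -2), 7), -1), 140), 51) = Mul(Add(Add(Mul(Add(0, -2), 7), -1), 140), 51) = Mul(Add(Add(Mul(-2, 7), -1), 140), 51) = Mul(Add(Add(-14, -1), 140), 51) = Mul(Add(-15, 140), 51) = Mul(125, 51) = 6375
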